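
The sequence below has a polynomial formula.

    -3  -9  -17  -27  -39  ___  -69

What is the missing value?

-53

Using the first 5 terms:
Δ: -6, -8, -10, -12
Δ²: -2, -2, -2
Constant second difference = -2.
Extend forward: -12 − 2 = -14;  -39 − 14 = -53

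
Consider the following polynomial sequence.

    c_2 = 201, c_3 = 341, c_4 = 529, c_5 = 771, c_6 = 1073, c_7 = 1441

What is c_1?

103

D1: 140, 188, 242, 302, 368
D2: 48, 54, 60, 66
D3: 6, 6, 6
The third differences are constant at 6.
Work back: 48 − 6 = 42;  140 − 42 = 98;  201 − 98 = 103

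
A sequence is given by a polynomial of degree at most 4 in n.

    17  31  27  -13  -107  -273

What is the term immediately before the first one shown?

3

Δ: 14  -4  -40  -94  -166
Δ²: -18  -36  -54  -72
Δ³: -18  -18  -18
The third differences are constant at -18.
Work back: -18 + 18 = 0;  14 + 0 = 14;  17 − 14 = 3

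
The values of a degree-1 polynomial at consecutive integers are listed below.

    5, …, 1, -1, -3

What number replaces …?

Using the last 3 terms:
Δ: -2  -2
Constant first difference = -2.
Extend backward: 1 + 2 = 3

3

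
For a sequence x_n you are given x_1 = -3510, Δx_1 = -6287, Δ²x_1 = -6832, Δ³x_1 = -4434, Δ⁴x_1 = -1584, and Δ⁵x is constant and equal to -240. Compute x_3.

-22916

Build the table forward from the leading diagonal:
Δ⁵: -240  -240  -240
Δ⁴: -1584  -1824  -2064
Δ³: -4434  -6018  -7842
Δ²: -6832  -11266  -17284
Δ: -6287  -13119  -24385
x: -3510  -9797  -22916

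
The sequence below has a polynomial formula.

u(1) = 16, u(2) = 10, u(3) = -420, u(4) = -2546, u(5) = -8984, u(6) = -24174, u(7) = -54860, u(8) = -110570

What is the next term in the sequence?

-204096

Δ: -6, -430, -2126, -6438, -15190, -30686, -55710
Δ²: -424, -1696, -4312, -8752, -15496, -25024
Δ³: -1272, -2616, -4440, -6744, -9528
Δ⁴: -1344, -1824, -2304, -2784
Δ⁵: -480, -480, -480
Constant fifth difference = -480, so extend:
-2784 − 480 = -3264;  -9528 − 3264 = -12792;  -25024 − 12792 = -37816;  -55710 − 37816 = -93526;  -110570 − 93526 = -204096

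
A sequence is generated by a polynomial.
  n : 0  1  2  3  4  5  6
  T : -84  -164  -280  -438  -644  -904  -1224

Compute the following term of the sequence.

Δ: -80, -116, -158, -206, -260, -320
Δ²: -36, -42, -48, -54, -60
Δ³: -6, -6, -6, -6
Third differences constant at -6.
-60 − 6 = -66;  -320 − 66 = -386;  -1224 − 386 = -1610

-1610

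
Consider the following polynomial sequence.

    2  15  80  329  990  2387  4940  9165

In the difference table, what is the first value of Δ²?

52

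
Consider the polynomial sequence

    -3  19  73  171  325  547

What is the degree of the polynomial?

Δ: 22, 54, 98, 154, 222
Δ²: 32, 44, 56, 68
Δ³: 12, 12, 12
The third differences are constant, so the polynomial has degree 3.

3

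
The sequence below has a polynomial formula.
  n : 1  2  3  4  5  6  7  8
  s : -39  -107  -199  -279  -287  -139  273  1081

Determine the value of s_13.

17361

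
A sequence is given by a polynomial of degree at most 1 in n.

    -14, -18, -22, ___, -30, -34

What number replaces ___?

-26

Using the first 3 terms:
Δ: -4, -4
Constant first difference = -4.
Extend forward: -22 − 4 = -26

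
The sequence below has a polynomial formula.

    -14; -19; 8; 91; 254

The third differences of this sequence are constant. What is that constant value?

24

Δ: -5, 27, 83, 163
Δ²: 32, 56, 80
Δ³: 24, 24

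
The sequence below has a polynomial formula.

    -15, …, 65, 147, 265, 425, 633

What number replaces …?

13

Using the last 5 terms:
First differences: 82  118  160  208
Second differences: 36  42  48
Third differences: 6  6
Constant third difference = 6.
Extend backward: 36 − 6 = 30;  82 − 30 = 52;  65 − 52 = 13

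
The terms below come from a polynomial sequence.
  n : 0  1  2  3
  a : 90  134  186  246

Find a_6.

474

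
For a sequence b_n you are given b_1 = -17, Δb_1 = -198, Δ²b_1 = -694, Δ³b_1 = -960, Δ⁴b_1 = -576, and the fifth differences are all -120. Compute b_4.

-3653

Build the table forward from the leading diagonal:
Δ⁵: -120, -120, -120, -120
Δ⁴: -576, -696, -816, -936
Δ³: -960, -1536, -2232, -3048
Δ²: -694, -1654, -3190, -5422
Δ: -198, -892, -2546, -5736
b: -17, -215, -1107, -3653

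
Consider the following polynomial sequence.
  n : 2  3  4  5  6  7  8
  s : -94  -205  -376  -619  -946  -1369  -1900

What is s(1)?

-31

D1: -111  -171  -243  -327  -423  -531
D2: -60  -72  -84  -96  -108
D3: -12  -12  -12  -12
The third differences are constant at -12.
Work back: -60 + 12 = -48;  -111 + 48 = -63;  -94 + 63 = -31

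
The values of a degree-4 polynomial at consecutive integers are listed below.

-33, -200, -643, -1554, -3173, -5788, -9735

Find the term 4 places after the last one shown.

D1: -167, -443, -911, -1619, -2615, -3947
D2: -276, -468, -708, -996, -1332
D3: -192, -240, -288, -336
D4: -48, -48, -48
Fourth differences constant at -48.
-336 − 48 = -384;  -1332 − 384 = -1716;  -3947 − 1716 = -5663;  -9735 − 5663 = -15398
-384 − 48 = -432;  -1716 − 432 = -2148;  -5663 − 2148 = -7811;  -15398 − 7811 = -23209
-432 − 48 = -480;  -2148 − 480 = -2628;  -7811 − 2628 = -10439;  -23209 − 10439 = -33648
-480 − 48 = -528;  -2628 − 528 = -3156;  -10439 − 3156 = -13595;  -33648 − 13595 = -47243

-47243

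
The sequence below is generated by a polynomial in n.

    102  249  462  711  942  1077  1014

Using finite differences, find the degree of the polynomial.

4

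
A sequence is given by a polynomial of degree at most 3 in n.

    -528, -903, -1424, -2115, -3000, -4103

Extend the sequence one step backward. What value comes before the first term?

-275

D1: -375  -521  -691  -885  -1103
D2: -146  -170  -194  -218
D3: -24  -24  -24
The third differences are constant at -24.
Work back: -146 + 24 = -122;  -375 + 122 = -253;  -528 + 253 = -275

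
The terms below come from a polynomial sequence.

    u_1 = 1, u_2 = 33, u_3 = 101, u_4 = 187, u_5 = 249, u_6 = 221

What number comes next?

13

32, 68, 86, 62, -28
36, 18, -24, -90
-18, -42, -66
-24, -24
The fourth differences are constant (-24).
-66 − 24 = -90;  -90 − 90 = -180;  -28 − 180 = -208;  221 − 208 = 13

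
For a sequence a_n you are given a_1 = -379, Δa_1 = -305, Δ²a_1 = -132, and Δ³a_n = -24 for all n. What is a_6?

Build the table forward from the leading diagonal:
D3: -24, -24, -24, -24, -24, -24
D2: -132, -156, -180, -204, -228, -252
D1: -305, -437, -593, -773, -977, -1205
a: -379, -684, -1121, -1714, -2487, -3464

-3464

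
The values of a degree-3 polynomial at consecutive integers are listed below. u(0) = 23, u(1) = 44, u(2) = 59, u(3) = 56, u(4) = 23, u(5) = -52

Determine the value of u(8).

-649

21, 15, -3, -33, -75
-6, -18, -30, -42
-12, -12, -12
Constant third difference = -12, so extend:
-42 − 12 = -54;  -75 − 54 = -129;  -52 − 129 = -181
-54 − 12 = -66;  -129 − 66 = -195;  -181 − 195 = -376
-66 − 12 = -78;  -195 − 78 = -273;  -376 − 273 = -649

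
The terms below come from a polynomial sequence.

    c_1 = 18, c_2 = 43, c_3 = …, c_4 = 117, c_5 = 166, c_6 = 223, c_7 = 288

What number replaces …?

Using the last 4 terms:
D1: 49, 57, 65
D2: 8, 8
Constant second difference = 8.
Extend backward: 49 − 8 = 41;  117 − 41 = 76

76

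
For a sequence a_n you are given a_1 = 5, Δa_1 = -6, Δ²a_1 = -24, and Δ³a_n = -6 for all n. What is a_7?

-511

Build the table forward from the leading diagonal:
D3: -6, -6, -6, -6, -6, -6, -6
D2: -24, -30, -36, -42, -48, -54, -60
D1: -6, -30, -60, -96, -138, -186, -240
a: 5, -1, -31, -91, -187, -325, -511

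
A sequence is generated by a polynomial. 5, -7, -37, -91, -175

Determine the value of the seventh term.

-12, -30, -54, -84
-18, -24, -30
-6, -6
Third differences constant at -6.
-30 − 6 = -36;  -84 − 36 = -120;  -175 − 120 = -295
-36 − 6 = -42;  -120 − 42 = -162;  -295 − 162 = -457

-457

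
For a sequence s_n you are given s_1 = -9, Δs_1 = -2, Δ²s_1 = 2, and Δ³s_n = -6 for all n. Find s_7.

-111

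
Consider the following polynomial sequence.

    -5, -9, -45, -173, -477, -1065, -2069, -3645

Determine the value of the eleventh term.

-13725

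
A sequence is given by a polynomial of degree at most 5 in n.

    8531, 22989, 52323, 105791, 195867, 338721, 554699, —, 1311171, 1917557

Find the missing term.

Using the first 7 terms:
D1: 14458  29334  53468  90076  142854  215978
D2: 14876  24134  36608  52778  73124
D3: 9258  12474  16170  20346
D4: 3216  3696  4176
D5: 480  480
Constant fifth difference = 480.
Extend forward: 4176 + 480 = 4656;  20346 + 4656 = 25002;  73124 + 25002 = 98126;  215978 + 98126 = 314104;  554699 + 314104 = 868803

868803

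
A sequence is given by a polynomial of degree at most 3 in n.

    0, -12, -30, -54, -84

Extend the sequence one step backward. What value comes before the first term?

-12, -18, -24, -30
-6, -6, -6
The second differences are constant at -6.
Work back: -12 + 6 = -6;  0 + 6 = 6

6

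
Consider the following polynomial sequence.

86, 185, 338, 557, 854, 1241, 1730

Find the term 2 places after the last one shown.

3062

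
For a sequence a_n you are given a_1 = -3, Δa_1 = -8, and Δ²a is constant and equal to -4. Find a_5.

Build the table forward from the leading diagonal:
D2: -4, -4, -4, -4, -4
D1: -8, -12, -16, -20, -24
a: -3, -11, -23, -39, -59

-59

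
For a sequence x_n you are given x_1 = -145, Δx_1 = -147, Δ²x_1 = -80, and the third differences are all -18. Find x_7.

Build the table forward from the leading diagonal:
D3: -18  -18  -18  -18  -18  -18  -18
D2: -80  -98  -116  -134  -152  -170  -188
D1: -147  -227  -325  -441  -575  -727  -897
x: -145  -292  -519  -844  -1285  -1860  -2587

-2587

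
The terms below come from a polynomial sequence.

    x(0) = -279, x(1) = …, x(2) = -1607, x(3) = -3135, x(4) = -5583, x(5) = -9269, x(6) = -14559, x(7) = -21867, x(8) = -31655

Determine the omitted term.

-729

Using the last 7 terms:
D1: -1528, -2448, -3686, -5290, -7308, -9788
D2: -920, -1238, -1604, -2018, -2480
D3: -318, -366, -414, -462
D4: -48, -48, -48
Constant fourth difference = -48.
Extend backward: -318 + 48 = -270;  -920 + 270 = -650;  -1528 + 650 = -878;  -1607 + 878 = -729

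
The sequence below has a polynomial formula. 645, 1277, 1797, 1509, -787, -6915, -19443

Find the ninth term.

632 , 520 , -288 , -2296 , -6128 , -12528
-112 , -808 , -2008 , -3832 , -6400
-696 , -1200 , -1824 , -2568
-504 , -624 , -744
-120 , -120
The fifth differences are constant (-120).
-744 − 120 = -864;  -2568 − 864 = -3432;  -6400 − 3432 = -9832;  -12528 − 9832 = -22360;  -19443 − 22360 = -41803
-864 − 120 = -984;  -3432 − 984 = -4416;  -9832 − 4416 = -14248;  -22360 − 14248 = -36608;  -41803 − 36608 = -78411

-78411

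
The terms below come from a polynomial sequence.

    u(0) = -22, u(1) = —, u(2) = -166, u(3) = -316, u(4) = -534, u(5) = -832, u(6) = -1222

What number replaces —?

-72

Using the last 5 terms:
-150  -218  -298  -390
-68  -80  -92
-12  -12
Constant third difference = -12.
Extend backward: -68 + 12 = -56;  -150 + 56 = -94;  -166 + 94 = -72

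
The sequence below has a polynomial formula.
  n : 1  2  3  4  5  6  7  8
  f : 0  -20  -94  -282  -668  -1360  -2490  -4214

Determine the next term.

-6712

Δ: -20, -74, -188, -386, -692, -1130, -1724
Δ²: -54, -114, -198, -306, -438, -594
Δ³: -60, -84, -108, -132, -156
Δ⁴: -24, -24, -24, -24
Constant fourth difference = -24, so extend:
-156 − 24 = -180;  -594 − 180 = -774;  -1724 − 774 = -2498;  -4214 − 2498 = -6712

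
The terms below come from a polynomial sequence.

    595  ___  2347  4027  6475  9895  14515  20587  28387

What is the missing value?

Using the last 7 terms:
D1: 1680, 2448, 3420, 4620, 6072, 7800
D2: 768, 972, 1200, 1452, 1728
D3: 204, 228, 252, 276
D4: 24, 24, 24
Constant fourth difference = 24.
Extend backward: 204 − 24 = 180;  768 − 180 = 588;  1680 − 588 = 1092;  2347 − 1092 = 1255

1255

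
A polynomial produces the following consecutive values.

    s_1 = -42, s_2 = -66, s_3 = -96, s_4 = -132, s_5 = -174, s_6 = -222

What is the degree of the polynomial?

First differences: -24, -30, -36, -42, -48
Second differences: -6, -6, -6, -6
The second differences are constant, so the polynomial has degree 2.

2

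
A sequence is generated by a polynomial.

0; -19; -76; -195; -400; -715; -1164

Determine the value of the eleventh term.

Δ: -19  -57  -119  -205  -315  -449
Δ²: -38  -62  -86  -110  -134
Δ³: -24  -24  -24  -24
Third differences constant at -24.
-134 − 24 = -158;  -449 − 158 = -607;  -1164 − 607 = -1771
-158 − 24 = -182;  -607 − 182 = -789;  -1771 − 789 = -2560
-182 − 24 = -206;  -789 − 206 = -995;  -2560 − 995 = -3555
-206 − 24 = -230;  -995 − 230 = -1225;  -3555 − 1225 = -4780

-4780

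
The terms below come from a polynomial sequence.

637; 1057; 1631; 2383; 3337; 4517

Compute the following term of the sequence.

5947

First differences: 420, 574, 752, 954, 1180
Second differences: 154, 178, 202, 226
Third differences: 24, 24, 24
Third differences constant at 24.
226 + 24 = 250;  1180 + 250 = 1430;  4517 + 1430 = 5947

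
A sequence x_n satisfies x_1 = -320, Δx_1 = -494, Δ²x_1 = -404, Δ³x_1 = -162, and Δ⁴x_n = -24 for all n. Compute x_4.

Build the table forward from the leading diagonal:
Fourth differences: -24, -24, -24, -24
Third differences: -162, -186, -210, -234
Second differences: -404, -566, -752, -962
First differences: -494, -898, -1464, -2216
x: -320, -814, -1712, -3176

-3176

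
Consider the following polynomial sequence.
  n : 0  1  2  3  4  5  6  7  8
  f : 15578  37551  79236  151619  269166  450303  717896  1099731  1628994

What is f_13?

8086719

21973 , 41685 , 72383 , 117547 , 181137 , 267593 , 381835 , 529263
19712 , 30698 , 45164 , 63590 , 86456 , 114242 , 147428
10986 , 14466 , 18426 , 22866 , 27786 , 33186
3480 , 3960 , 4440 , 4920 , 5400
480 , 480 , 480 , 480
The fifth differences are constant (480).
5400 + 480 = 5880;  33186 + 5880 = 39066;  147428 + 39066 = 186494;  529263 + 186494 = 715757;  1628994 + 715757 = 2344751
5880 + 480 = 6360;  39066 + 6360 = 45426;  186494 + 45426 = 231920;  715757 + 231920 = 947677;  2344751 + 947677 = 3292428
6360 + 480 = 6840;  45426 + 6840 = 52266;  231920 + 52266 = 284186;  947677 + 284186 = 1231863;  3292428 + 1231863 = 4524291
6840 + 480 = 7320;  52266 + 7320 = 59586;  284186 + 59586 = 343772;  1231863 + 343772 = 1575635;  4524291 + 1575635 = 6099926
7320 + 480 = 7800;  59586 + 7800 = 67386;  343772 + 67386 = 411158;  1575635 + 411158 = 1986793;  6099926 + 1986793 = 8086719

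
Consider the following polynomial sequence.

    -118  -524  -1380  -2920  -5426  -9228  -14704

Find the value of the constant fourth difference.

-48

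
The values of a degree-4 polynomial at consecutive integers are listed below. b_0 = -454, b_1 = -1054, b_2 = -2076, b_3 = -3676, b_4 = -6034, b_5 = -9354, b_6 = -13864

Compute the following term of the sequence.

-19816

-600 , -1022 , -1600 , -2358 , -3320 , -4510
-422 , -578 , -758 , -962 , -1190
-156 , -180 , -204 , -228
-24 , -24 , -24
Fourth differences constant at -24.
-228 − 24 = -252;  -1190 − 252 = -1442;  -4510 − 1442 = -5952;  -13864 − 5952 = -19816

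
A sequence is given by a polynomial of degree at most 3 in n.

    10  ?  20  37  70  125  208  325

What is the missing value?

Using the last 6 terms:
Δ: 17, 33, 55, 83, 117
Δ²: 16, 22, 28, 34
Δ³: 6, 6, 6
Constant third difference = 6.
Extend backward: 16 − 6 = 10;  17 − 10 = 7;  20 − 7 = 13

13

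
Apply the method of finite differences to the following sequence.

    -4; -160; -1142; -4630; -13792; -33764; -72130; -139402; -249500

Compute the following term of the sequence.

First differences: -156, -982, -3488, -9162, -19972, -38366, -67272, -110098
Second differences: -826, -2506, -5674, -10810, -18394, -28906, -42826
Third differences: -1680, -3168, -5136, -7584, -10512, -13920
Fourth differences: -1488, -1968, -2448, -2928, -3408
Fifth differences: -480, -480, -480, -480
Fifth differences constant at -480.
-3408 − 480 = -3888;  -13920 − 3888 = -17808;  -42826 − 17808 = -60634;  -110098 − 60634 = -170732;  -249500 − 170732 = -420232

-420232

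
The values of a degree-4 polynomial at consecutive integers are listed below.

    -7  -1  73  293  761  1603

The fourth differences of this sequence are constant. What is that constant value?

D1: 6, 74, 220, 468, 842
D2: 68, 146, 248, 374
D3: 78, 102, 126
D4: 24, 24

24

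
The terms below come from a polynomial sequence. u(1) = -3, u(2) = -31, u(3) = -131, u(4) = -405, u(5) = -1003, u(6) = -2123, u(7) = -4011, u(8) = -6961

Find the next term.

-11315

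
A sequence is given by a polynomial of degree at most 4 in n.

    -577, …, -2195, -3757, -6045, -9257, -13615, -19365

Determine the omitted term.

Using the last 6 terms:
First differences: -1562  -2288  -3212  -4358  -5750
Second differences: -726  -924  -1146  -1392
Third differences: -198  -222  -246
Fourth differences: -24  -24
Constant fourth difference = -24.
Extend backward: -198 + 24 = -174;  -726 + 174 = -552;  -1562 + 552 = -1010;  -2195 + 1010 = -1185

-1185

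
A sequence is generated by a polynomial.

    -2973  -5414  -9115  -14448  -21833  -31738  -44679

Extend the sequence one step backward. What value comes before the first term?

-1468

-2441  -3701  -5333  -7385  -9905  -12941
-1260  -1632  -2052  -2520  -3036
-372  -420  -468  -516
-48  -48  -48
The fourth differences are constant at -48.
Work back: -372 + 48 = -324;  -1260 + 324 = -936;  -2441 + 936 = -1505;  -2973 + 1505 = -1468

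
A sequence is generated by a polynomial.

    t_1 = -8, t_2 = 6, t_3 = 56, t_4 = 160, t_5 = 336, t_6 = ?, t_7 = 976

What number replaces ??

602

Using the first 5 terms:
First differences: 14  50  104  176
Second differences: 36  54  72
Third differences: 18  18
Constant third difference = 18.
Extend forward: 72 + 18 = 90;  176 + 90 = 266;  336 + 266 = 602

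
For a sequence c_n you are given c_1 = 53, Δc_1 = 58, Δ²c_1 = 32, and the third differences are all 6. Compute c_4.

329

Build the table forward from the leading diagonal:
Δ³: 6, 6, 6, 6
Δ²: 32, 38, 44, 50
Δ: 58, 90, 128, 172
c: 53, 111, 201, 329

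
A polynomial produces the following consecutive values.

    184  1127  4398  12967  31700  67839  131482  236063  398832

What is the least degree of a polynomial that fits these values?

943, 3271, 8569, 18733, 36139, 63643, 104581, 162769
2328, 5298, 10164, 17406, 27504, 40938, 58188
2970, 4866, 7242, 10098, 13434, 17250
1896, 2376, 2856, 3336, 3816
480, 480, 480, 480
The fifth differences are constant, so the polynomial has degree 5.

5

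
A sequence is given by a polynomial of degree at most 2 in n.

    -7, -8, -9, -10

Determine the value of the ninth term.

-15

D1: -1, -1, -1
The first differences are constant (-1).
-10 − 1 = -11
-11 − 1 = -12
-12 − 1 = -13
-13 − 1 = -14
-14 − 1 = -15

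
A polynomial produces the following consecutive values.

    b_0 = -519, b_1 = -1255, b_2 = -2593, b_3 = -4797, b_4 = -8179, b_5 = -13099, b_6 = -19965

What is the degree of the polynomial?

4

-736, -1338, -2204, -3382, -4920, -6866
-602, -866, -1178, -1538, -1946
-264, -312, -360, -408
-48, -48, -48
The fourth differences are constant, so the polynomial has degree 4.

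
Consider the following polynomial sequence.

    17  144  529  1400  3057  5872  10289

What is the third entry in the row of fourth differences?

72

First differences: 127, 385, 871, 1657, 2815, 4417
Second differences: 258, 486, 786, 1158, 1602
Third differences: 228, 300, 372, 444
Fourth differences: 72, 72, 72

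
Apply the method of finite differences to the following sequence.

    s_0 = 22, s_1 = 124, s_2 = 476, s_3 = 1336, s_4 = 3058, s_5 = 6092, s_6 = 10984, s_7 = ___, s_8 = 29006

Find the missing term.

Using the first 7 terms:
102, 352, 860, 1722, 3034, 4892
250, 508, 862, 1312, 1858
258, 354, 450, 546
96, 96, 96
Constant fourth difference = 96.
Extend forward: 546 + 96 = 642;  1858 + 642 = 2500;  4892 + 2500 = 7392;  10984 + 7392 = 18376

18376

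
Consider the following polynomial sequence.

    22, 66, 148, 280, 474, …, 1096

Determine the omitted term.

742

Using the first 5 terms:
D1: 44  82  132  194
D2: 38  50  62
D3: 12  12
Constant third difference = 12.
Extend forward: 62 + 12 = 74;  194 + 74 = 268;  474 + 268 = 742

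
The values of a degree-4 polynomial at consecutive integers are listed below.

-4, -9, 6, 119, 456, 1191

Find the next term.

First differences: -5  15  113  337  735
Second differences: 20  98  224  398
Third differences: 78  126  174
Fourth differences: 48  48
The fourth differences are constant (48).
174 + 48 = 222;  398 + 222 = 620;  735 + 620 = 1355;  1191 + 1355 = 2546

2546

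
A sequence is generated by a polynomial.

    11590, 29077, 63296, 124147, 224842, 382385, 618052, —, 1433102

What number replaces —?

957871

Using the first 7 terms:
First differences: 17487  34219  60851  100695  157543  235667
Second differences: 16732  26632  39844  56848  78124
Third differences: 9900  13212  17004  21276
Fourth differences: 3312  3792  4272
Fifth differences: 480  480
Constant fifth difference = 480.
Extend forward: 4272 + 480 = 4752;  21276 + 4752 = 26028;  78124 + 26028 = 104152;  235667 + 104152 = 339819;  618052 + 339819 = 957871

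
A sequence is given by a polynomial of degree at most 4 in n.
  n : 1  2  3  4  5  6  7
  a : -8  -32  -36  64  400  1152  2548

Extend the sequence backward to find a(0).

D1: -24, -4, 100, 336, 752, 1396
D2: 20, 104, 236, 416, 644
D3: 84, 132, 180, 228
D4: 48, 48, 48
The fourth differences are constant at 48.
Work back: 84 − 48 = 36;  20 − 36 = -16;  -24 + 16 = -8;  -8 + 8 = 0

0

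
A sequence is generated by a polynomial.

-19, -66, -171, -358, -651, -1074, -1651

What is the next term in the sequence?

-2406

Δ: -47, -105, -187, -293, -423, -577
Δ²: -58, -82, -106, -130, -154
Δ³: -24, -24, -24, -24
Constant third difference = -24, so extend:
-154 − 24 = -178;  -577 − 178 = -755;  -1651 − 755 = -2406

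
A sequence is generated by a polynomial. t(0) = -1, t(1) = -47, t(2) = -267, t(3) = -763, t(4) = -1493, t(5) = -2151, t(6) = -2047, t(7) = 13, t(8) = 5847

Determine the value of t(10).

-46  -220  -496  -730  -658  104  2060  5834
-174  -276  -234  72  762  1956  3774
-102  42  306  690  1194  1818
144  264  384  504  624
120  120  120  120
The fifth differences are constant (120).
624 + 120 = 744;  1818 + 744 = 2562;  3774 + 2562 = 6336;  5834 + 6336 = 12170;  5847 + 12170 = 18017
744 + 120 = 864;  2562 + 864 = 3426;  6336 + 3426 = 9762;  12170 + 9762 = 21932;  18017 + 21932 = 39949

39949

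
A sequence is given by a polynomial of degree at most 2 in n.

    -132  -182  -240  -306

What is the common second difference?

-8

Δ: -50, -58, -66
Δ²: -8, -8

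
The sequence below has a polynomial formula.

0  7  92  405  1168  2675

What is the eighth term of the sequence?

D1: 7 , 85 , 313 , 763 , 1507
D2: 78 , 228 , 450 , 744
D3: 150 , 222 , 294
D4: 72 , 72
Constant fourth difference = 72, so extend:
294 + 72 = 366;  744 + 366 = 1110;  1507 + 1110 = 2617;  2675 + 2617 = 5292
366 + 72 = 438;  1110 + 438 = 1548;  2617 + 1548 = 4165;  5292 + 4165 = 9457

9457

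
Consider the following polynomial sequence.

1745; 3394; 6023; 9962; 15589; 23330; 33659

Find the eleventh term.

Δ: 1649, 2629, 3939, 5627, 7741, 10329
Δ²: 980, 1310, 1688, 2114, 2588
Δ³: 330, 378, 426, 474
Δ⁴: 48, 48, 48
The fourth differences are constant (48).
474 + 48 = 522;  2588 + 522 = 3110;  10329 + 3110 = 13439;  33659 + 13439 = 47098
522 + 48 = 570;  3110 + 570 = 3680;  13439 + 3680 = 17119;  47098 + 17119 = 64217
570 + 48 = 618;  3680 + 618 = 4298;  17119 + 4298 = 21417;  64217 + 21417 = 85634
618 + 48 = 666;  4298 + 666 = 4964;  21417 + 4964 = 26381;  85634 + 26381 = 112015

112015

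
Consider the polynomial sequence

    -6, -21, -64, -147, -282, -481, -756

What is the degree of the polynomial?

3

Δ: -15, -43, -83, -135, -199, -275
Δ²: -28, -40, -52, -64, -76
Δ³: -12, -12, -12, -12
The third differences are constant, so the polynomial has degree 3.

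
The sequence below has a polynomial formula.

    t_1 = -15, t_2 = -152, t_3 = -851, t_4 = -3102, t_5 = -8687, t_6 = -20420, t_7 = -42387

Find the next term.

D1: -137 , -699 , -2251 , -5585 , -11733 , -21967
D2: -562 , -1552 , -3334 , -6148 , -10234
D3: -990 , -1782 , -2814 , -4086
D4: -792 , -1032 , -1272
D5: -240 , -240
Constant fifth difference = -240, so extend:
-1272 − 240 = -1512;  -4086 − 1512 = -5598;  -10234 − 5598 = -15832;  -21967 − 15832 = -37799;  -42387 − 37799 = -80186

-80186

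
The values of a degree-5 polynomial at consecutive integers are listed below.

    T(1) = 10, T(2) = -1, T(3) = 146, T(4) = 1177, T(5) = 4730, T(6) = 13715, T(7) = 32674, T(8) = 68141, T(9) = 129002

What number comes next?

-11 , 147 , 1031 , 3553 , 8985 , 18959 , 35467 , 60861
158 , 884 , 2522 , 5432 , 9974 , 16508 , 25394
726 , 1638 , 2910 , 4542 , 6534 , 8886
912 , 1272 , 1632 , 1992 , 2352
360 , 360 , 360 , 360
Fifth differences constant at 360.
2352 + 360 = 2712;  8886 + 2712 = 11598;  25394 + 11598 = 36992;  60861 + 36992 = 97853;  129002 + 97853 = 226855

226855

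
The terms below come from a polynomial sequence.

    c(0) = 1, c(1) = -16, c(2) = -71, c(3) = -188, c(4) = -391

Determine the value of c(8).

-2543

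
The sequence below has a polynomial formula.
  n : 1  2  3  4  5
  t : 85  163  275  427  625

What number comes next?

875

First differences: 78, 112, 152, 198
Second differences: 34, 40, 46
Third differences: 6, 6
The third differences are constant (6).
46 + 6 = 52;  198 + 52 = 250;  625 + 250 = 875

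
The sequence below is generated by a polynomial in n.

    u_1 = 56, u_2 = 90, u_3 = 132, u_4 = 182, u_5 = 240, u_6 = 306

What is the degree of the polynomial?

2

Δ: 34, 42, 50, 58, 66
Δ²: 8, 8, 8, 8
The second differences are constant, so the polynomial has degree 2.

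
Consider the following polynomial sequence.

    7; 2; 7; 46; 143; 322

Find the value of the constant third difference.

24

First differences: -5, 5, 39, 97, 179
Second differences: 10, 34, 58, 82
Third differences: 24, 24, 24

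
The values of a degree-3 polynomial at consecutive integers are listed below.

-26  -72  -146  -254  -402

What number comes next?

First differences: -46, -74, -108, -148
Second differences: -28, -34, -40
Third differences: -6, -6
The third differences are constant (-6).
-40 − 6 = -46;  -148 − 46 = -194;  -402 − 194 = -596

-596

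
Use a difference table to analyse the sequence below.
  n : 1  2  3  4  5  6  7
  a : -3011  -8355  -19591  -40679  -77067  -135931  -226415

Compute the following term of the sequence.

-359871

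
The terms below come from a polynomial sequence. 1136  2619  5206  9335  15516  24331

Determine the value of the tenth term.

100091

Δ: 1483, 2587, 4129, 6181, 8815
Δ²: 1104, 1542, 2052, 2634
Δ³: 438, 510, 582
Δ⁴: 72, 72
Constant fourth difference = 72, so extend:
582 + 72 = 654;  2634 + 654 = 3288;  8815 + 3288 = 12103;  24331 + 12103 = 36434
654 + 72 = 726;  3288 + 726 = 4014;  12103 + 4014 = 16117;  36434 + 16117 = 52551
726 + 72 = 798;  4014 + 798 = 4812;  16117 + 4812 = 20929;  52551 + 20929 = 73480
798 + 72 = 870;  4812 + 870 = 5682;  20929 + 5682 = 26611;  73480 + 26611 = 100091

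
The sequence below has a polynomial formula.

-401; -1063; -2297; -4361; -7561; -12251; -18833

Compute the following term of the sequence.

Δ: -662, -1234, -2064, -3200, -4690, -6582
Δ²: -572, -830, -1136, -1490, -1892
Δ³: -258, -306, -354, -402
Δ⁴: -48, -48, -48
The fourth differences are constant (-48).
-402 − 48 = -450;  -1892 − 450 = -2342;  -6582 − 2342 = -8924;  -18833 − 8924 = -27757

-27757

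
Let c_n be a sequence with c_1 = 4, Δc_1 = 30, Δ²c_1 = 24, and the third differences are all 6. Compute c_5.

292

Build the table forward from the leading diagonal:
Δ³: 6  6  6  6  6
Δ²: 24  30  36  42  48
Δ: 30  54  84  120  162
c: 4  34  88  172  292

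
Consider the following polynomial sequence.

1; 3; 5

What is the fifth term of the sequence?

9

2, 2
Constant first difference = 2, so extend:
5 + 2 = 7
7 + 2 = 9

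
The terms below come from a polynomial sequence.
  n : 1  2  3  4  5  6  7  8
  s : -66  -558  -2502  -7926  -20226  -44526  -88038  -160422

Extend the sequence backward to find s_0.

-6

-492  -1944  -5424  -12300  -24300  -43512  -72384
-1452  -3480  -6876  -12000  -19212  -28872
-2028  -3396  -5124  -7212  -9660
-1368  -1728  -2088  -2448
-360  -360  -360
The fifth differences are constant at -360.
Work back: -1368 + 360 = -1008;  -2028 + 1008 = -1020;  -1452 + 1020 = -432;  -492 + 432 = -60;  -66 + 60 = -6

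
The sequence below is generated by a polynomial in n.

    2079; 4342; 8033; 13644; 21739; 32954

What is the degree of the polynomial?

Δ: 2263, 3691, 5611, 8095, 11215
Δ²: 1428, 1920, 2484, 3120
Δ³: 492, 564, 636
Δ⁴: 72, 72
The fourth differences are constant, so the polynomial has degree 4.

4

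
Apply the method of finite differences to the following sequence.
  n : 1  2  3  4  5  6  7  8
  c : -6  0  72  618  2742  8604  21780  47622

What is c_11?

288864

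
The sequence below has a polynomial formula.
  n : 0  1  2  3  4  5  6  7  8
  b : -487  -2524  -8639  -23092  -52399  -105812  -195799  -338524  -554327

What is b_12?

-2728159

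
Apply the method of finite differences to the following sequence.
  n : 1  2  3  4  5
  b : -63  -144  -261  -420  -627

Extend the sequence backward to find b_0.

-12

Δ: -81, -117, -159, -207
Δ²: -36, -42, -48
Δ³: -6, -6
The third differences are constant at -6.
Work back: -36 + 6 = -30;  -81 + 30 = -51;  -63 + 51 = -12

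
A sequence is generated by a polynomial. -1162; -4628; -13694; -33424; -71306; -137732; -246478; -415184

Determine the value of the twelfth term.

-2204528

-3466, -9066, -19730, -37882, -66426, -108746, -168706
-5600, -10664, -18152, -28544, -42320, -59960
-5064, -7488, -10392, -13776, -17640
-2424, -2904, -3384, -3864
-480, -480, -480
The fifth differences are constant (-480).
-3864 − 480 = -4344;  -17640 − 4344 = -21984;  -59960 − 21984 = -81944;  -168706 − 81944 = -250650;  -415184 − 250650 = -665834
-4344 − 480 = -4824;  -21984 − 4824 = -26808;  -81944 − 26808 = -108752;  -250650 − 108752 = -359402;  -665834 − 359402 = -1025236
-4824 − 480 = -5304;  -26808 − 5304 = -32112;  -108752 − 32112 = -140864;  -359402 − 140864 = -500266;  -1025236 − 500266 = -1525502
-5304 − 480 = -5784;  -32112 − 5784 = -37896;  -140864 − 37896 = -178760;  -500266 − 178760 = -679026;  -1525502 − 679026 = -2204528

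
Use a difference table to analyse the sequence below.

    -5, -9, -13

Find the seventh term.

-29

-4 , -4
Constant first difference = -4, so extend:
-13 − 4 = -17
-17 − 4 = -21
-21 − 4 = -25
-25 − 4 = -29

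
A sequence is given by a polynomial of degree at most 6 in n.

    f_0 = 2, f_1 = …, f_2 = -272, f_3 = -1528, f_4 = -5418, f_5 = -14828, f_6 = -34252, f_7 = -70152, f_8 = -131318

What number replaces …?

-12

Using the last 7 terms:
D1: -1256  -3890  -9410  -19424  -35900  -61166
D2: -2634  -5520  -10014  -16476  -25266
D3: -2886  -4494  -6462  -8790
D4: -1608  -1968  -2328
D5: -360  -360
Constant fifth difference = -360.
Extend backward: -1608 + 360 = -1248;  -2886 + 1248 = -1638;  -2634 + 1638 = -996;  -1256 + 996 = -260;  -272 + 260 = -12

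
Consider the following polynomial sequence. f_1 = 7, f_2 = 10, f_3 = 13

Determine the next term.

16

3 , 3
First differences constant at 3.
13 + 3 = 16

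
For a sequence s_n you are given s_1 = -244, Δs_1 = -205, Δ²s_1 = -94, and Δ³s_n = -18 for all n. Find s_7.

-3244

Build the table forward from the leading diagonal:
Δ³: -18  -18  -18  -18  -18  -18  -18
Δ²: -94  -112  -130  -148  -166  -184  -202
Δ: -205  -299  -411  -541  -689  -855  -1039
s: -244  -449  -748  -1159  -1700  -2389  -3244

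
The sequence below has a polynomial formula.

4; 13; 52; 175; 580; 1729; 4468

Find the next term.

9  39  123  405  1149  2739
30  84  282  744  1590
54  198  462  846
144  264  384
120  120
The fifth differences are constant (120).
384 + 120 = 504;  846 + 504 = 1350;  1590 + 1350 = 2940;  2739 + 2940 = 5679;  4468 + 5679 = 10147

10147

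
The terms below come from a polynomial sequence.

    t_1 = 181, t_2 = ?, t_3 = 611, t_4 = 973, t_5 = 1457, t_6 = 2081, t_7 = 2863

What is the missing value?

Using the last 5 terms:
D1: 362  484  624  782
D2: 122  140  158
D3: 18  18
Constant third difference = 18.
Extend backward: 122 − 18 = 104;  362 − 104 = 258;  611 − 258 = 353

353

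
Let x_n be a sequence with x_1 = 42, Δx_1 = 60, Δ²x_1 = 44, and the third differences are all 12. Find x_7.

1302

Build the table forward from the leading diagonal:
Δ³: 12  12  12  12  12  12  12
Δ²: 44  56  68  80  92  104  116
Δ: 60  104  160  228  308  400  504
x: 42  102  206  366  594  902  1302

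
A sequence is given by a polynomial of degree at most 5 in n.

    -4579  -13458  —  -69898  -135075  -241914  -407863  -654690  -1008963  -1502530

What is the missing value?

-32775

Using the last 7 terms:
Δ: -65177  -106839  -165949  -246827  -354273  -493567
Δ²: -41662  -59110  -80878  -107446  -139294
Δ³: -17448  -21768  -26568  -31848
Δ⁴: -4320  -4800  -5280
Δ⁵: -480  -480
Constant fifth difference = -480.
Extend backward: -4320 + 480 = -3840;  -17448 + 3840 = -13608;  -41662 + 13608 = -28054;  -65177 + 28054 = -37123;  -69898 + 37123 = -32775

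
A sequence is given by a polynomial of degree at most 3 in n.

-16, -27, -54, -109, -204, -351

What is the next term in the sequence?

-562

D1: -11  -27  -55  -95  -147
D2: -16  -28  -40  -52
D3: -12  -12  -12
The third differences are constant (-12).
-52 − 12 = -64;  -147 − 64 = -211;  -351 − 211 = -562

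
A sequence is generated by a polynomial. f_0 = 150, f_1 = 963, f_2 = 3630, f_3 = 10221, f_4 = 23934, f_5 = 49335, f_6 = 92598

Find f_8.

266886

D1: 813  2667  6591  13713  25401  43263
D2: 1854  3924  7122  11688  17862
D3: 2070  3198  4566  6174
D4: 1128  1368  1608
D5: 240  240
The fifth differences are constant (240).
1608 + 240 = 1848;  6174 + 1848 = 8022;  17862 + 8022 = 25884;  43263 + 25884 = 69147;  92598 + 69147 = 161745
1848 + 240 = 2088;  8022 + 2088 = 10110;  25884 + 10110 = 35994;  69147 + 35994 = 105141;  161745 + 105141 = 266886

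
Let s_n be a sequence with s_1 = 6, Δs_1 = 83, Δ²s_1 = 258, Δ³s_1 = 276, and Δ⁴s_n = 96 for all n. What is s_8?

19025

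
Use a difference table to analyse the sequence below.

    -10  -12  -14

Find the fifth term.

-18

First differences: -2  -2
Constant first difference = -2, so extend:
-14 − 2 = -16
-16 − 2 = -18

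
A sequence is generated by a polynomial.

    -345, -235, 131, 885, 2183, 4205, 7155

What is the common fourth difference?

24

First differences: 110, 366, 754, 1298, 2022, 2950
Second differences: 256, 388, 544, 724, 928
Third differences: 132, 156, 180, 204
Fourth differences: 24, 24, 24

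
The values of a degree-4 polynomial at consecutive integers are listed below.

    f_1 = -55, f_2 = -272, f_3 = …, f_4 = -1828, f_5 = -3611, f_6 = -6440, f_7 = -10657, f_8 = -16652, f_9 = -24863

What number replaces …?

-797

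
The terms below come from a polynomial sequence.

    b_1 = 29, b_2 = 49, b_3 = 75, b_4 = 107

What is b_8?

D1: 20 , 26 , 32
D2: 6 , 6
Second differences constant at 6.
32 + 6 = 38;  107 + 38 = 145
38 + 6 = 44;  145 + 44 = 189
44 + 6 = 50;  189 + 50 = 239
50 + 6 = 56;  239 + 56 = 295

295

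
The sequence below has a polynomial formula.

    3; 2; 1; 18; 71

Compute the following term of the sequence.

178

Δ: -1 , -1 , 17 , 53
Δ²: 0 , 18 , 36
Δ³: 18 , 18
The third differences are constant (18).
36 + 18 = 54;  53 + 54 = 107;  71 + 107 = 178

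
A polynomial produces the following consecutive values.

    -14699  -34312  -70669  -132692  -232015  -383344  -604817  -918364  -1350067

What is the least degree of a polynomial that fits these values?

D1: -19613, -36357, -62023, -99323, -151329, -221473, -313547, -431703
D2: -16744, -25666, -37300, -52006, -70144, -92074, -118156
D3: -8922, -11634, -14706, -18138, -21930, -26082
D4: -2712, -3072, -3432, -3792, -4152
D5: -360, -360, -360, -360
The fifth differences are constant, so the polynomial has degree 5.

5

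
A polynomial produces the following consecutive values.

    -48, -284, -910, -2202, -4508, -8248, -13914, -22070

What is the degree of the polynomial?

4

-236, -626, -1292, -2306, -3740, -5666, -8156
-390, -666, -1014, -1434, -1926, -2490
-276, -348, -420, -492, -564
-72, -72, -72, -72
The fourth differences are constant, so the polynomial has degree 4.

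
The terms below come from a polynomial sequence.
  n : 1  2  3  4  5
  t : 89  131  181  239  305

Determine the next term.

379

D1: 42, 50, 58, 66
D2: 8, 8, 8
Second differences constant at 8.
66 + 8 = 74;  305 + 74 = 379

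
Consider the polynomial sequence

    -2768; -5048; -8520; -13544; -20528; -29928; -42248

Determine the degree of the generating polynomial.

D1: -2280, -3472, -5024, -6984, -9400, -12320
D2: -1192, -1552, -1960, -2416, -2920
D3: -360, -408, -456, -504
D4: -48, -48, -48
The fourth differences are constant, so the polynomial has degree 4.

4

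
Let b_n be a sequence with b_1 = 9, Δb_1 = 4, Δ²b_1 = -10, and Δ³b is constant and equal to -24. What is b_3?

7

Build the table forward from the leading diagonal:
Third differences: -24  -24  -24
Second differences: -10  -34  -58
First differences: 4  -6  -40
b: 9  13  7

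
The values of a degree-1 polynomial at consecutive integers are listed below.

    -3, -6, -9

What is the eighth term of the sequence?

D1: -3  -3
First differences constant at -3.
-9 − 3 = -12
-12 − 3 = -15
-15 − 3 = -18
-18 − 3 = -21
-21 − 3 = -24

-24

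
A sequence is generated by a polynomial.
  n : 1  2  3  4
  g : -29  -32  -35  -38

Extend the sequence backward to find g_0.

-3  -3  -3
The first differences are constant at -3.
Work back: -29 + 3 = -26

-26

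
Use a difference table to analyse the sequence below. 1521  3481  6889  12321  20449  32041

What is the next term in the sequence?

First differences: 1960  3408  5432  8128  11592
Second differences: 1448  2024  2696  3464
Third differences: 576  672  768
Fourth differences: 96  96
Constant fourth difference = 96, so extend:
768 + 96 = 864;  3464 + 864 = 4328;  11592 + 4328 = 15920;  32041 + 15920 = 47961

47961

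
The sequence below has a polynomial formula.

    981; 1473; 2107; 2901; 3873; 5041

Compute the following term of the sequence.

6423

Δ: 492, 634, 794, 972, 1168
Δ²: 142, 160, 178, 196
Δ³: 18, 18, 18
Constant third difference = 18, so extend:
196 + 18 = 214;  1168 + 214 = 1382;  5041 + 1382 = 6423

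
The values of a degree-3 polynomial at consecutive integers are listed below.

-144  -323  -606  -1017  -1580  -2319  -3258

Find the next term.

-4421

First differences: -179, -283, -411, -563, -739, -939
Second differences: -104, -128, -152, -176, -200
Third differences: -24, -24, -24, -24
Third differences constant at -24.
-200 − 24 = -224;  -939 − 224 = -1163;  -3258 − 1163 = -4421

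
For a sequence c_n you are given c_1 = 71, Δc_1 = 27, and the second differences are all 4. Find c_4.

Build the table forward from the leading diagonal:
Δ²: 4, 4, 4, 4
Δ: 27, 31, 35, 39
c: 71, 98, 129, 164

164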